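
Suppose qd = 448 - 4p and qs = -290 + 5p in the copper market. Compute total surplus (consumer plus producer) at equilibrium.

Total surplus = 3240

Equilibrium: 448 - 4p = -290 + 5p gives p* = 82, q* = 120.
Demand choke price: p = 112; supply starts at p = 58.
CS = ½(112 − 82)(120) = 1800; PS = ½(82 − 58)(120) = 1440.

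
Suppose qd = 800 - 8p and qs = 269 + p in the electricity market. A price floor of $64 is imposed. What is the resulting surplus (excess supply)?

Surplus = 45

Equilibrium price would be p* = 59, so the floor at 64 binds.
At p = 64: qd = 288, qs = 333.
Surplus = 333 − 288 = 45.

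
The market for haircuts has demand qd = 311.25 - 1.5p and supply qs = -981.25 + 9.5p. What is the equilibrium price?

p* = 117.5

Set qd = qs: 311.25 - 1.5p = -981.25 + 9.5p.
1292.5 = 11p, so p* = 117.5.
q* = 311.25 − 1.5(117.5) = 135.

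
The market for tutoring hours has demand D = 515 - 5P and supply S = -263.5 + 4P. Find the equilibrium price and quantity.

Set D = S: 515 - 5P = -263.5 + 4P.
778.5 = 9P, so P* = 86.5.
Q* = 515 − 5(86.5) = 82.5.

P* = 86.5, Q* = 82.5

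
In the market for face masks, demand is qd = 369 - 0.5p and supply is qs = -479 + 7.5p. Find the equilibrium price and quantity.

Set qd = qs: 369 - 0.5p = -479 + 7.5p.
848 = 8p, so p* = 106.
q* = 369 − 0.5(106) = 316.

p* = 106, q* = 316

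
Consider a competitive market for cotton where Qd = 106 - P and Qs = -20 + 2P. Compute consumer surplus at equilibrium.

Consumer surplus = 2048

Equilibrium: 106 - P = -20 + 2P gives P* = 42, Q* = 64.
Demand choke price (Qd = 0): P = 106.
CS = ½(106 − 42)(64) = 2048.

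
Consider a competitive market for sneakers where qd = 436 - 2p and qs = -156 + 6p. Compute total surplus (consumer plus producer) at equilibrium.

Equilibrium: 436 - 2p = -156 + 6p gives p* = 74, q* = 288.
Demand choke price: p = 218; supply starts at p = 26.
CS = ½(218 − 74)(288) = 20736; PS = ½(74 − 26)(288) = 6912.

Total surplus = 27648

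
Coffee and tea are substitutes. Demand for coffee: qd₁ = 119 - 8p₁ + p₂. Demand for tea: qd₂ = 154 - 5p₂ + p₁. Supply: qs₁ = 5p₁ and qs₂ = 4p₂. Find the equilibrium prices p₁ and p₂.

Market 1: 119 - 8p₁ + p₂ = 5p₁ → 13p₁ - p₂ = 119.
Market 2: 9p₂ - p₁ = 154.
Eliminating p₂: 9×(1) + 1×(2) gives 116p₁ = 1225, so p₁ = 1225/116.
Back-substitute into (2): p₂ = (154 + 1×1225/116) / 9 = 2121/116.

p₁ = 1225/116, p₂ = 2121/116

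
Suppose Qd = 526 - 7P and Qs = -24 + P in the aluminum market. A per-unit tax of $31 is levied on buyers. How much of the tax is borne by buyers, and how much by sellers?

Pre-tax equilibrium: P* = 68.75, Q* = 44.75.
Tax on buyers shifts demand to Qd = 526 − 7(P + 31) = 309 - 7P.
309 - 7P = -24 + P gives seller price Ps = 41.625; buyers pay Pb = 41.625 + 31 = 72.625.
New quantity: Q = 526 − 7(72.625) = 17.625.
Buyer burden = 72.625 − 68.75 = 3.875; seller burden = 68.75 − 41.625 = 27.125.

Buyers bear $3.875, sellers bear $27.125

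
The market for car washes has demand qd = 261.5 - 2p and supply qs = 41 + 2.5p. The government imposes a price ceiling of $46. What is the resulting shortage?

Equilibrium price would be p* = 49, so the ceiling at 46 binds.
At p = 46: qd = 261.5 − 2(46) = 169.5, qs = 41 + 2.5(46) = 156.
Shortage = 169.5 − 156 = 13.5.

Shortage = 13.5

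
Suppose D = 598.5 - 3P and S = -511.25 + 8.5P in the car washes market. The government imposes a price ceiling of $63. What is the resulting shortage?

Shortage = 385.25

Equilibrium price would be P* = 96.5, so the ceiling at 63 binds.
At P = 63: D = 598.5 − 3(63) = 409.5, S = -511.25 + 8.5(63) = 24.25.
Shortage = 409.5 − 24.25 = 385.25.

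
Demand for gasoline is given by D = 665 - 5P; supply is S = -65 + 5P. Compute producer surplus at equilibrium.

Equilibrium: 665 - 5P = -65 + 5P gives P* = 73, Q* = 300.
Supply starts at P = 13 (where S = 0).
PS = ½(73 − 13)(300) = 9000.

Producer surplus = 9000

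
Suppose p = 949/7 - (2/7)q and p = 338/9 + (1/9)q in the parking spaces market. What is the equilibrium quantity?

Set the two price expressions equal: 949/7 - (2/7)q = 338/9 + (1/9)q.
6175/63 = (25/63)q, so q* = 247.
p* = 949/7 − (2/7)(247) = 65.

q* = 247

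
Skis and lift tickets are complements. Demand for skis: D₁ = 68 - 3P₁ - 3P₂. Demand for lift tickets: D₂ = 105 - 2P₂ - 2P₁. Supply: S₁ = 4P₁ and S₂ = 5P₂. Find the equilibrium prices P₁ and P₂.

P₁ = 161/43, P₂ = 599/43

Market 1: 68 - 3P₁ - 3P₂ = 4P₁ → 7P₁ + 3P₂ = 68.
Market 2: 7P₂ + 2P₁ = 105.
Eliminating P₂: 7×(1) − 3×(2) gives 43P₁ = 161, so P₁ = 161/43.
Back-substitute into (2): P₂ = (105 − 2×161/43) / 7 = 599/43.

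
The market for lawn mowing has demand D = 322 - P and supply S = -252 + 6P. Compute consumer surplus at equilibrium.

Consumer surplus = 28800

Equilibrium: 322 - P = -252 + 6P gives P* = 82, Q* = 240.
Demand choke price (D = 0): P = 322.
CS = ½(322 − 82)(240) = 28800.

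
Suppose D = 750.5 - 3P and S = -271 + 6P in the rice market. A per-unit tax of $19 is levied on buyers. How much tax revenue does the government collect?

Tax revenue = 7068

Pre-tax equilibrium: P* = 113.5, Q* = 410.
Tax on buyers shifts demand to D = 750.5 − 3(P + 19) = 693.5 - 3P.
693.5 - 3P = -271 + 6P gives seller price Ps = 643/6; buyers pay Pb = 643/6 + 19 = 757/6.
New quantity: Q = 750.5 − 3(757/6) = 372.
Revenue = 19 × 372 = 7068.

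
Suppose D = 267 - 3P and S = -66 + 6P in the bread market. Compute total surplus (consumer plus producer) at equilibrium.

Total surplus = 6084

Equilibrium: 267 - 3P = -66 + 6P gives P* = 37, Q* = 156.
Demand choke price: P = 89; supply starts at P = 11.
CS = ½(89 − 37)(156) = 4056; PS = ½(37 − 11)(156) = 2028.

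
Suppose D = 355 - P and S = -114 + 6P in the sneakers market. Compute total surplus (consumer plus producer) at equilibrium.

Total surplus = 48384

Equilibrium: 355 - P = -114 + 6P gives P* = 67, Q* = 288.
Demand choke price: P = 355; supply starts at P = 19.
CS = ½(355 − 67)(288) = 41472; PS = ½(67 − 19)(288) = 6912.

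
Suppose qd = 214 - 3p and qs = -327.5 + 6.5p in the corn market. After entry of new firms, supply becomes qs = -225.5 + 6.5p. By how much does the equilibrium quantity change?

Δq = 612/19

Original equilibrium: p* = 57, q* = 43.
New equilibrium: 214 - 3p = -225.5 + 6.5p, so 439.5 = 9.5p and p' = 879/19; q' = 214 − 3(879/19) = 1429/19.
Change in quantity: 1429/19 − 43 = 612/19.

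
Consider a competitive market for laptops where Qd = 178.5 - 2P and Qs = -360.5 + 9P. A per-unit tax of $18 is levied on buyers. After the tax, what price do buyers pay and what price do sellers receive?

Buyers pay 701/11, sellers receive 503/11

Pre-tax equilibrium: P* = 49, Q* = 80.5.
Tax on buyers shifts demand to Qd = 178.5 − 2(P + 18) = 142.5 - 2P.
142.5 - 2P = -360.5 + 9P gives seller price Ps = 503/11; buyers pay Pb = 503/11 + 18 = 701/11.
New quantity: Q = 178.5 − 2(701/11) = 1123/22.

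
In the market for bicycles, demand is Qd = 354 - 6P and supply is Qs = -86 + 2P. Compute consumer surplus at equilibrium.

Equilibrium: 354 - 6P = -86 + 2P gives P* = 55, Q* = 24.
Demand choke price (Qd = 0): P = 59.
CS = ½(59 − 55)(24) = 48.

Consumer surplus = 48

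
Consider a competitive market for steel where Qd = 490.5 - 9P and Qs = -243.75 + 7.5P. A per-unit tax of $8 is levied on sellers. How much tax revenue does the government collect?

Pre-tax equilibrium: P* = 44.5, Q* = 90.
Tax on sellers shifts supply to Qs = -243.75 + 7.5(P − 8) = -303.75 + 7.5P.
490.5 - 9P = -303.75 + 7.5P gives buyer price Pb = 1059/22; sellers receive Ps = 1059/22 − 8 = 883/22.
New quantity: Q = 490.5 − 9(1059/22) = 630/11.
Revenue = 8 × 630/11 = 5040/11.

Tax revenue = 5040/11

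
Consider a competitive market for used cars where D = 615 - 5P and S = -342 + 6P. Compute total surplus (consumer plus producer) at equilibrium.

Equilibrium: 615 - 5P = -342 + 6P gives P* = 87, Q* = 180.
Demand choke price: P = 123; supply starts at P = 57.
CS = ½(123 − 87)(180) = 3240; PS = ½(87 − 57)(180) = 2700.

Total surplus = 5940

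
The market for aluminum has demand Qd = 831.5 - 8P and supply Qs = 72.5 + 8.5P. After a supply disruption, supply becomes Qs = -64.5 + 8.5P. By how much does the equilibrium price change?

ΔP = 274/33

Original equilibrium: P* = 46, Q* = 463.5.
New equilibrium: 831.5 - 8P = -64.5 + 8.5P, so 896 = 16.5P and P' = 1792/33; Q' = 831.5 − 8(1792/33) = 26207/66.
Change in price: 1792/33 − 46 = 274/33.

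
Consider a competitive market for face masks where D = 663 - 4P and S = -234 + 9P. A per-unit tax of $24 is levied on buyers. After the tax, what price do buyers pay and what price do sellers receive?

Buyers pay 1113/13, sellers receive 801/13

Pre-tax equilibrium: P* = 69, Q* = 387.
Tax on buyers shifts demand to D = 663 − 4(P + 24) = 567 - 4P.
567 - 4P = -234 + 9P gives seller price Ps = 801/13; buyers pay Pb = 801/13 + 24 = 1113/13.
New quantity: Q = 663 − 4(1113/13) = 4167/13.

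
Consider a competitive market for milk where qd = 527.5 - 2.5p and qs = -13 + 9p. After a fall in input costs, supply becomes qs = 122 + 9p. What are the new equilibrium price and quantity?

p' = 811/23, q' = 10105/23

Original equilibrium: p* = 47, q* = 410.
New equilibrium: 527.5 - 2.5p = 122 + 9p, so 405.5 = 11.5p and p' = 811/23; q' = 527.5 − 2.5(811/23) = 10105/23.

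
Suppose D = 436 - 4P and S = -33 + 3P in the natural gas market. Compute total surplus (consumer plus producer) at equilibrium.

Equilibrium: 436 - 4P = -33 + 3P gives P* = 67, Q* = 168.
Demand choke price: P = 109; supply starts at P = 11.
CS = ½(109 − 67)(168) = 3528; PS = ½(67 − 11)(168) = 4704.

Total surplus = 8232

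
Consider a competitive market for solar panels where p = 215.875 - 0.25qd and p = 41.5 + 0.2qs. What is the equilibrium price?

p* = 119

Set the two price expressions equal: 215.875 - 0.25q = 41.5 + 0.2q.
174.375 = 0.45q, so q* = 387.5.
p* = 215.875 − (0.25)(387.5) = 119.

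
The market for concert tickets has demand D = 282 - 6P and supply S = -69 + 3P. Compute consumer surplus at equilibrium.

Equilibrium: 282 - 6P = -69 + 3P gives P* = 39, Q* = 48.
Demand choke price (D = 0): P = 47.
CS = ½(47 − 39)(48) = 192.

Consumer surplus = 192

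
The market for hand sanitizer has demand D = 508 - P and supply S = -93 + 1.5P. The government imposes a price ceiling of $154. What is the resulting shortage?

Shortage = 216

Equilibrium price would be P* = 240.4, so the ceiling at 154 binds.
At P = 154: D = 508 − 1(154) = 354, S = -93 + 1.5(154) = 138.
Shortage = 354 − 138 = 216.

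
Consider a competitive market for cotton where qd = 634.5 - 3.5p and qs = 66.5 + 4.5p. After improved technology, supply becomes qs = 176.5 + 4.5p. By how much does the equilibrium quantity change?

Original equilibrium: p* = 71, q* = 386.
New equilibrium: 634.5 - 3.5p = 176.5 + 4.5p, so 458 = 8p and p' = 57.25; q' = 634.5 − 3.5(57.25) = 434.125.
Change in quantity: 434.125 − 386 = 48.125.

Δq = 48.125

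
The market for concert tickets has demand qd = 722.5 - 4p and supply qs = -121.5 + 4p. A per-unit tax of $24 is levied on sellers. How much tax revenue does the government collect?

Tax revenue = 6060

Pre-tax equilibrium: p* = 105.5, q* = 300.5.
Tax on sellers shifts supply to qs = -121.5 + 4(p − 24) = -217.5 + 4p.
722.5 - 4p = -217.5 + 4p gives buyer price pb = 117.5; sellers receive ps = 117.5 − 24 = 93.5.
New quantity: q = 722.5 − 4(117.5) = 252.5.
Revenue = 24 × 252.5 = 6060.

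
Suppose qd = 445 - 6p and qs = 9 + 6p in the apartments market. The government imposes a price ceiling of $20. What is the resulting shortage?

Shortage = 196

Equilibrium price would be p* = 109/3, so the ceiling at 20 binds.
At p = 20: qd = 445 − 6(20) = 325, qs = 9 + 6(20) = 129.
Shortage = 325 − 129 = 196.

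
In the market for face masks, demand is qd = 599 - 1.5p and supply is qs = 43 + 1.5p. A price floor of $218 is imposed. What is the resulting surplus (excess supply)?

Equilibrium price would be p* = 556/3, so the floor at 218 binds.
At p = 218: qd = 272, qs = 370.
Surplus = 370 − 272 = 98.

Surplus = 98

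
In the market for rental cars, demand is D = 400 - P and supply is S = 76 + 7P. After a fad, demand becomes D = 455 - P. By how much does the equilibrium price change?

ΔP = 6.875

Original equilibrium: P* = 40.5, Q* = 359.5.
New equilibrium: 455 - P = 76 + 7P, so 379 = 8P and P' = 47.375; Q' = 455 − 1(47.375) = 407.625.
Change in price: 47.375 − 40.5 = 6.875.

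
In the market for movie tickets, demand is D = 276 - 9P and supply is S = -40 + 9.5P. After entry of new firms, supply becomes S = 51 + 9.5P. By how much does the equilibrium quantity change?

Original equilibrium: P* = 632/37, Q* = 4524/37.
New equilibrium: 276 - 9P = 51 + 9.5P, so 225 = 18.5P and P' = 450/37; Q' = 276 − 9(450/37) = 6162/37.
Change in quantity: 6162/37 − 4524/37 = 1638/37.

ΔQ = 1638/37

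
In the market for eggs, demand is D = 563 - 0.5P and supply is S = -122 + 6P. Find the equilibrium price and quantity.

P* = 1370/13, Q* = 6634/13

Set D = S: 563 - 0.5P = -122 + 6P.
685 = 6.5P, so P* = 1370/13.
Q* = 563 − 0.5(1370/13) = 6634/13.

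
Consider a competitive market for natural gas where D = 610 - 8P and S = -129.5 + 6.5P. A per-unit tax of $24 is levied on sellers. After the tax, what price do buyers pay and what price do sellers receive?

Buyers pay 1791/29, sellers receive 1095/29

Pre-tax equilibrium: P* = 51, Q* = 202.
Tax on sellers shifts supply to S = -129.5 + 6.5(P − 24) = -285.5 + 6.5P.
610 - 8P = -285.5 + 6.5P gives buyer price Pb = 1791/29; sellers receive Ps = 1791/29 − 24 = 1095/29.
New quantity: Q = 610 − 8(1791/29) = 3362/29.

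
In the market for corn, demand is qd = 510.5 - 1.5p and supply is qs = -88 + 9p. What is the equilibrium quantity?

q* = 425

Set qd = qs: 510.5 - 1.5p = -88 + 9p.
598.5 = 10.5p, so p* = 57.
q* = 510.5 − 1.5(57) = 425.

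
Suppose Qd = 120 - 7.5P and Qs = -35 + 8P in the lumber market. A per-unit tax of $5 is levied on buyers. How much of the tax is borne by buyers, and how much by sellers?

Buyers bear 80/31, sellers bear 75/31

Pre-tax equilibrium: P* = 10, Q* = 45.
Tax on buyers shifts demand to Qd = 120 − 7.5(P + 5) = 82.5 - 7.5P.
82.5 - 7.5P = -35 + 8P gives seller price Ps = 235/31; buyers pay Pb = 235/31 + 5 = 390/31.
New quantity: Q = 120 − 7.5(390/31) = 795/31.
Buyer burden = 390/31 − 10 = 80/31; seller burden = 10 − 235/31 = 75/31.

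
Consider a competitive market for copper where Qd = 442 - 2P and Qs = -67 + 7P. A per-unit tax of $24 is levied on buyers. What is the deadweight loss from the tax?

Pre-tax equilibrium: P* = 509/9, Q* = 2960/9.
Tax on buyers shifts demand to Qd = 442 − 2(P + 24) = 394 - 2P.
394 - 2P = -67 + 7P gives seller price Ps = 461/9; buyers pay Pb = 461/9 + 24 = 677/9.
New quantity: Q = 442 − 2(677/9) = 2624/9.
DWL = ½ × 24 × (2960/9 − 2624/9) = 448.

Deadweight loss = 448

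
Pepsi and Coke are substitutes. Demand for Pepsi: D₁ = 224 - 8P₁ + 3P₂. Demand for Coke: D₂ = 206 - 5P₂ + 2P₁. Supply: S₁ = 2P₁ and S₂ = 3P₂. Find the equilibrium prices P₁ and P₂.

Market 1: 224 - 8P₁ + 3P₂ = 2P₁ → 10P₁ - 3P₂ = 224.
Market 2: 8P₂ - 2P₁ = 206.
Eliminating P₂: 8×(1) + 3×(2) gives 74P₁ = 2410, so P₁ = 1205/37.
Back-substitute into (2): P₂ = (206 + 2×1205/37) / 8 = 1254/37.

P₁ = 1205/37, P₂ = 1254/37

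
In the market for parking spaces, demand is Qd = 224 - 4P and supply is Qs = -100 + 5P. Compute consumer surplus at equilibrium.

Consumer surplus = 800

Equilibrium: 224 - 4P = -100 + 5P gives P* = 36, Q* = 80.
Demand choke price (Qd = 0): P = 56.
CS = ½(56 − 36)(80) = 800.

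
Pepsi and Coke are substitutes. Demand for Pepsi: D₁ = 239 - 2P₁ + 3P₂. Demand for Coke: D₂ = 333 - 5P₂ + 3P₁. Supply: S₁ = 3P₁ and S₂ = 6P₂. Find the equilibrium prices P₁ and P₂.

Market 1: 239 - 2P₁ + 3P₂ = 3P₁ → 5P₁ - 3P₂ = 239.
Market 2: 11P₂ - 3P₁ = 333.
Eliminating P₂: 11×(1) + 3×(2) gives 46P₁ = 3628, so P₁ = 1814/23.
Back-substitute into (2): P₂ = (333 + 3×1814/23) / 11 = 1191/23.

P₁ = 1814/23, P₂ = 1191/23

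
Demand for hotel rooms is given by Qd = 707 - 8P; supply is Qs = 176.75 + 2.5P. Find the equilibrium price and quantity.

P* = 50.5, Q* = 303

Set Qd = Qs: 707 - 8P = 176.75 + 2.5P.
530.25 = 10.5P, so P* = 50.5.
Q* = 707 − 8(50.5) = 303.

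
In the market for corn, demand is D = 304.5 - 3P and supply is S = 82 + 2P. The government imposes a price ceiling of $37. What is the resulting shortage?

Equilibrium price would be P* = 44.5, so the ceiling at 37 binds.
At P = 37: D = 304.5 − 3(37) = 193.5, S = 82 + 2(37) = 156.
Shortage = 193.5 − 156 = 37.5.

Shortage = 37.5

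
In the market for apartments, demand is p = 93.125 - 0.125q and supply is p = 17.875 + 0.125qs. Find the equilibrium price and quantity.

Set the two price expressions equal: 93.125 - 0.125q = 17.875 + 0.125q.
75.25 = 0.25q, so q* = 301.
p* = 93.125 − (0.125)(301) = 55.5.

p* = 55.5, q* = 301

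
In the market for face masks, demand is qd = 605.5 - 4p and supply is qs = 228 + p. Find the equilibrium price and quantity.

p* = 75.5, q* = 303.5

Set qd = qs: 605.5 - 4p = 228 + p.
377.5 = 5p, so p* = 75.5.
q* = 605.5 − 4(75.5) = 303.5.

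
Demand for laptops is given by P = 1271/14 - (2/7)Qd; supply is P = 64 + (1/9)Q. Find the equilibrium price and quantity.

P* = 71.5, Q* = 67.5

Set the two price expressions equal: 1271/14 - (2/7)Q = 64 + (1/9)Q.
375/14 = (25/63)Q, so Q* = 67.5.
P* = 1271/14 − (2/7)(67.5) = 71.5.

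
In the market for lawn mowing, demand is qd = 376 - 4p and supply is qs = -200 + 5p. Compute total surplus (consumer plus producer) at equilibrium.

Total surplus = 3240

Equilibrium: 376 - 4p = -200 + 5p gives p* = 64, q* = 120.
Demand choke price: p = 94; supply starts at p = 40.
CS = ½(94 − 64)(120) = 1800; PS = ½(64 − 40)(120) = 1440.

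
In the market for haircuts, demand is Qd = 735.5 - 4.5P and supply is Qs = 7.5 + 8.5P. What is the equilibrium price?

P* = 56

Set Qd = Qs: 735.5 - 4.5P = 7.5 + 8.5P.
728 = 13P, so P* = 56.
Q* = 735.5 − 4.5(56) = 483.5.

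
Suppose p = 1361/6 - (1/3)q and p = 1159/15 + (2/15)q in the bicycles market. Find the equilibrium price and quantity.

p* = 120, q* = 320.5

Set the two price expressions equal: 1361/6 - (1/3)q = 1159/15 + (2/15)q.
4487/30 = (7/15)q, so q* = 320.5.
p* = 1361/6 − (1/3)(320.5) = 120.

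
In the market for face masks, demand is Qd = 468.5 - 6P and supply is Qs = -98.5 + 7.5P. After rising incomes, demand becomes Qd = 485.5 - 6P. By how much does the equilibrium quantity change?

Original equilibrium: P* = 42, Q* = 216.5.
New equilibrium: 485.5 - 6P = -98.5 + 7.5P, so 584 = 13.5P and P' = 1168/27; Q' = 485.5 − 6(1168/27) = 4067/18.
Change in quantity: 4067/18 − 216.5 = 85/9.

ΔQ = 85/9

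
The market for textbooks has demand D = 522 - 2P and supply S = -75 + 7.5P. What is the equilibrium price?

Set D = S: 522 - 2P = -75 + 7.5P.
597 = 9.5P, so P* = 1194/19.
Q* = 522 − 2(1194/19) = 7530/19.

P* = 1194/19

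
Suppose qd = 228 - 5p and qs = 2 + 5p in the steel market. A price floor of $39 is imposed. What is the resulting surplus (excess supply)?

Surplus = 164

Equilibrium price would be p* = 22.6, so the floor at 39 binds.
At p = 39: qd = 33, qs = 197.
Surplus = 197 − 33 = 164.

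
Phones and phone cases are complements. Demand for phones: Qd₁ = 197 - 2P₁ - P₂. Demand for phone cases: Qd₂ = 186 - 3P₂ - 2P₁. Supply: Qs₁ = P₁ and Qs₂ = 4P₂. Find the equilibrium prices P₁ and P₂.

Market 1: 197 - 2P₁ - P₂ = P₁ → 3P₁ + P₂ = 197.
Market 2: 7P₂ + 2P₁ = 186.
Eliminating P₂: 7×(1) − 1×(2) gives 19P₁ = 1193, so P₁ = 1193/19.
Back-substitute into (2): P₂ = (186 − 2×1193/19) / 7 = 164/19.

P₁ = 1193/19, P₂ = 164/19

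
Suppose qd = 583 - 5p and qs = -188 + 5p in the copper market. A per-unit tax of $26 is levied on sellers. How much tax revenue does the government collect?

Tax revenue = 3445

Pre-tax equilibrium: p* = 77.1, q* = 197.5.
Tax on sellers shifts supply to qs = -188 + 5(p − 26) = -318 + 5p.
583 - 5p = -318 + 5p gives buyer price pb = 90.1; sellers receive ps = 90.1 − 26 = 64.1.
New quantity: q = 583 − 5(90.1) = 132.5.
Revenue = 26 × 132.5 = 3445.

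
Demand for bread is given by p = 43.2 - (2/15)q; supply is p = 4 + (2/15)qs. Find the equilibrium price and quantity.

Set the two price expressions equal: 43.2 - (2/15)q = 4 + (2/15)q.
39.2 = (4/15)q, so q* = 147.
p* = 43.2 − (2/15)(147) = 23.6.

p* = 23.6, q* = 147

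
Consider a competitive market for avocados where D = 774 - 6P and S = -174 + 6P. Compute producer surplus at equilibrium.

Producer surplus = 7500

Equilibrium: 774 - 6P = -174 + 6P gives P* = 79, Q* = 300.
Supply starts at P = 29 (where S = 0).
PS = ½(79 − 29)(300) = 7500.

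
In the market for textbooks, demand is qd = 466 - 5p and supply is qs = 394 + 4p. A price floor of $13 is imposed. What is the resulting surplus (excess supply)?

Surplus = 45

Equilibrium price would be p* = 8, so the floor at 13 binds.
At p = 13: qd = 401, qs = 446.
Surplus = 446 − 401 = 45.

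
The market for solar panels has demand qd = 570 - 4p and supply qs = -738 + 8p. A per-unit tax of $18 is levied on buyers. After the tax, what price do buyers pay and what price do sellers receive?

Buyers pay $121, sellers receive $103

Pre-tax equilibrium: p* = 109, q* = 134.
Tax on buyers shifts demand to qd = 570 − 4(p + 18) = 498 - 4p.
498 - 4p = -738 + 8p gives seller price ps = 103; buyers pay pb = 103 + 18 = 121.
New quantity: q = 570 − 4(121) = 86.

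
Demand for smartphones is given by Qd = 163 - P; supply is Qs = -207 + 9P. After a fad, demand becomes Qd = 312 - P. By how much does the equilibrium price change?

Original equilibrium: P* = 37, Q* = 126.
New equilibrium: 312 - P = -207 + 9P, so 519 = 10P and P' = 51.9; Q' = 312 − 1(51.9) = 260.1.
Change in price: 51.9 − 37 = 14.9.

ΔP = 14.9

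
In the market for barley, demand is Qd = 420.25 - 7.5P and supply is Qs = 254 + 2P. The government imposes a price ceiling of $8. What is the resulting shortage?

Equilibrium price would be P* = 17.5, so the ceiling at 8 binds.
At P = 8: Qd = 420.25 − 7.5(8) = 360.25, Qs = 254 + 2(8) = 270.
Shortage = 360.25 − 270 = 90.25.

Shortage = 90.25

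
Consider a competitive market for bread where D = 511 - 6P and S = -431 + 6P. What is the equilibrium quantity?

Set D = S: 511 - 6P = -431 + 6P.
942 = 12P, so P* = 78.5.
Q* = 511 − 6(78.5) = 40.

Q* = 40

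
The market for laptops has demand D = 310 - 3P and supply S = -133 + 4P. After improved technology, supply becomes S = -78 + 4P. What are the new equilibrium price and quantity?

P' = 388/7, Q' = 1006/7

Original equilibrium: P* = 443/7, Q* = 841/7.
New equilibrium: 310 - 3P = -78 + 4P, so 388 = 7P and P' = 388/7; Q' = 310 − 3(388/7) = 1006/7.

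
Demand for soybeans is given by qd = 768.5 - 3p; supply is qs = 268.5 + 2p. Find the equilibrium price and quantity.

p* = 100, q* = 468.5

Set qd = qs: 768.5 - 3p = 268.5 + 2p.
500 = 5p, so p* = 100.
q* = 768.5 − 3(100) = 468.5.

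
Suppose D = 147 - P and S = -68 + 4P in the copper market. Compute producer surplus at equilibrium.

Equilibrium: 147 - P = -68 + 4P gives P* = 43, Q* = 104.
Supply starts at P = 17 (where S = 0).
PS = ½(43 − 17)(104) = 1352.

Producer surplus = 1352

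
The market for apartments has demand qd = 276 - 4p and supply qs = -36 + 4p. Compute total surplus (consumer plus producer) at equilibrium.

Total surplus = 3600

Equilibrium: 276 - 4p = -36 + 4p gives p* = 39, q* = 120.
Demand choke price: p = 69; supply starts at p = 9.
CS = ½(69 − 39)(120) = 1800; PS = ½(39 − 9)(120) = 1800.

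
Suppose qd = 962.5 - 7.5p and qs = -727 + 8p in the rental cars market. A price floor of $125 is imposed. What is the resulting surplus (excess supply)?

Surplus = 248

Equilibrium price would be p* = 109, so the floor at 125 binds.
At p = 125: qd = 25, qs = 273.
Surplus = 273 − 25 = 248.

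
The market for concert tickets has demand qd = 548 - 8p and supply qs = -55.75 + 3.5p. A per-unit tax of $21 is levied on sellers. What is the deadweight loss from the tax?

Deadweight loss = 12348/23

Pre-tax equilibrium: p* = 52.5, q* = 128.
Tax on sellers shifts supply to qs = -55.75 + 3.5(p − 21) = -129.25 + 3.5p.
548 - 8p = -129.25 + 3.5p gives buyer price pb = 2709/46; sellers receive ps = 2709/46 − 21 = 1743/46.
New quantity: q = 548 − 8(2709/46) = 1768/23.
DWL = ½ × 21 × (128 − 1768/23) = 12348/23.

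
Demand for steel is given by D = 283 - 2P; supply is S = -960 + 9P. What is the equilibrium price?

P* = 113

Set D = S: 283 - 2P = -960 + 9P.
1243 = 11P, so P* = 113.
Q* = 283 − 2(113) = 57.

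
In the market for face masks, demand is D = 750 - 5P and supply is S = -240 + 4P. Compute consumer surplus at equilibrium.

Equilibrium: 750 - 5P = -240 + 4P gives P* = 110, Q* = 200.
Demand choke price (D = 0): P = 150.
CS = ½(150 − 110)(200) = 4000.

Consumer surplus = 4000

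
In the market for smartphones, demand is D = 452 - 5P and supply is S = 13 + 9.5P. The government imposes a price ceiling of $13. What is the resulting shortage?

Equilibrium price would be P* = 878/29, so the ceiling at 13 binds.
At P = 13: D = 452 − 5(13) = 387, S = 13 + 9.5(13) = 136.5.
Shortage = 387 − 136.5 = 250.5.

Shortage = 250.5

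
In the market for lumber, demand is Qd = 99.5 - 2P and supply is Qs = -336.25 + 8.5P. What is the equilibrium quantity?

Q* = 16.5

Set Qd = Qs: 99.5 - 2P = -336.25 + 8.5P.
435.75 = 10.5P, so P* = 41.5.
Q* = 99.5 − 2(41.5) = 16.5.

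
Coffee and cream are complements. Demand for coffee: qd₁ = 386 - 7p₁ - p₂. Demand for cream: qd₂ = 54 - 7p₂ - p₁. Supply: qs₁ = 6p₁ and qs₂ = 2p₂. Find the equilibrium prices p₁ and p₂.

Market 1: 386 - 7p₁ - p₂ = 6p₁ → 13p₁ + p₂ = 386.
Market 2: 9p₂ + p₁ = 54.
Eliminating p₂: 9×(1) − 1×(2) gives 116p₁ = 3420, so p₁ = 855/29.
Back-substitute into (2): p₂ = (54 − 1×855/29) / 9 = 79/29.

p₁ = 855/29, p₂ = 79/29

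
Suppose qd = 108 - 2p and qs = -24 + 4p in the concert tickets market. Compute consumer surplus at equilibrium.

Consumer surplus = 1024

Equilibrium: 108 - 2p = -24 + 4p gives p* = 22, q* = 64.
Demand choke price (qd = 0): p = 54.
CS = ½(54 − 22)(64) = 1024.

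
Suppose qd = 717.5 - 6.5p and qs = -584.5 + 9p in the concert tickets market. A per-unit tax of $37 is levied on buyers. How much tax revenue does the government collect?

Pre-tax equilibrium: p* = 84, q* = 171.5.
Tax on buyers shifts demand to qd = 717.5 − 6.5(p + 37) = 477 - 6.5p.
477 - 6.5p = -584.5 + 9p gives seller price ps = 2123/31; buyers pay pb = 2123/31 + 37 = 3270/31.
New quantity: q = 717.5 − 6.5(3270/31) = 1975/62.
Revenue = 37 × 1975/62 = 73075/62.

Tax revenue = 73075/62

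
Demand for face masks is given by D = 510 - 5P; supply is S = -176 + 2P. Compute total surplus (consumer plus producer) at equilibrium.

Total surplus = 140

Equilibrium: 510 - 5P = -176 + 2P gives P* = 98, Q* = 20.
Demand choke price: P = 102; supply starts at P = 88.
CS = ½(102 − 98)(20) = 40; PS = ½(98 − 88)(20) = 100.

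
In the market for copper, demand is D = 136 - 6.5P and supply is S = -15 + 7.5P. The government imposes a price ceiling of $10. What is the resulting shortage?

Shortage = 11

Equilibrium price would be P* = 151/14, so the ceiling at 10 binds.
At P = 10: D = 136 − 6.5(10) = 71, S = -15 + 7.5(10) = 60.
Shortage = 71 − 60 = 11.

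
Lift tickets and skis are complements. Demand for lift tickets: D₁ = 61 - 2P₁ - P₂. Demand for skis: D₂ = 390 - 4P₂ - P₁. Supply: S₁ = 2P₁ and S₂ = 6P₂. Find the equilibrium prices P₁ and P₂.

P₁ = 220/39, P₂ = 1499/39

Market 1: 61 - 2P₁ - P₂ = 2P₁ → 4P₁ + P₂ = 61.
Market 2: 10P₂ + P₁ = 390.
Eliminating P₂: 10×(1) − 1×(2) gives 39P₁ = 220, so P₁ = 220/39.
Back-substitute into (2): P₂ = (390 − 1×220/39) / 10 = 1499/39.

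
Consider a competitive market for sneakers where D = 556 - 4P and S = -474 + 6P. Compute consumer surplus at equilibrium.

Consumer surplus = 2592

Equilibrium: 556 - 4P = -474 + 6P gives P* = 103, Q* = 144.
Demand choke price (D = 0): P = 139.
CS = ½(139 − 103)(144) = 2592.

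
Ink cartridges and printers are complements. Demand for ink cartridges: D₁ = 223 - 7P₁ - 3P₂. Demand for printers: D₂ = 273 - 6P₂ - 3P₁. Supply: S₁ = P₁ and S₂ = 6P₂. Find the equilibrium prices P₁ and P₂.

P₁ = 619/29, P₂ = 505/29

Market 1: 223 - 7P₁ - 3P₂ = P₁ → 8P₁ + 3P₂ = 223.
Market 2: 12P₂ + 3P₁ = 273.
Eliminating P₂: 12×(1) − 3×(2) gives 87P₁ = 1857, so P₁ = 619/29.
Back-substitute into (2): P₂ = (273 − 3×619/29) / 12 = 505/29.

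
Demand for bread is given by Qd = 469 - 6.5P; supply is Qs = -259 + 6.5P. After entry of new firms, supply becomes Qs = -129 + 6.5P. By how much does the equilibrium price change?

Original equilibrium: P* = 56, Q* = 105.
New equilibrium: 469 - 6.5P = -129 + 6.5P, so 598 = 13P and P' = 46; Q' = 469 − 6.5(46) = 170.
Change in price: 46 − 56 = -10.

ΔP = -10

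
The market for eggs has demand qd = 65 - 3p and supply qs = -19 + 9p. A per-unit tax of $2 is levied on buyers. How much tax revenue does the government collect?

Pre-tax equilibrium: p* = 7, q* = 44.
Tax on buyers shifts demand to qd = 65 − 3(p + 2) = 59 - 3p.
59 - 3p = -19 + 9p gives seller price ps = 6.5; buyers pay pb = 6.5 + 2 = 8.5.
New quantity: q = 65 − 3(8.5) = 39.5.
Revenue = 2 × 39.5 = 79.

Tax revenue = 79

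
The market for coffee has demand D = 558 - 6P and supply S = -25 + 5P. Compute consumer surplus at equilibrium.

Consumer surplus = 4800

Equilibrium: 558 - 6P = -25 + 5P gives P* = 53, Q* = 240.
Demand choke price (D = 0): P = 93.
CS = ½(93 − 53)(240) = 4800.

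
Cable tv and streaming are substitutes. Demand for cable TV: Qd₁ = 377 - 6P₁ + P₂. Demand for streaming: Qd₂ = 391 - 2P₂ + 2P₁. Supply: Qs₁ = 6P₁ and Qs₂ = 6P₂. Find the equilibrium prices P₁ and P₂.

Market 1: 377 - 6P₁ + P₂ = 6P₁ → 12P₁ - P₂ = 377.
Market 2: 8P₂ - 2P₁ = 391.
Eliminating P₂: 8×(1) + 1×(2) gives 94P₁ = 3407, so P₁ = 3407/94.
Back-substitute into (2): P₂ = (391 + 2×3407/94) / 8 = 2723/47.

P₁ = 3407/94, P₂ = 2723/47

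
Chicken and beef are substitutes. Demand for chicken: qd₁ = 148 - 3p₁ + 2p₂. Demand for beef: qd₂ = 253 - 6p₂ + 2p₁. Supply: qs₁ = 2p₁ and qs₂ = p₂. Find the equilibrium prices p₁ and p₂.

Market 1: 148 - 3p₁ + 2p₂ = 2p₁ → 5p₁ - 2p₂ = 148.
Market 2: 7p₂ - 2p₁ = 253.
Eliminating p₂: 7×(1) + 2×(2) gives 31p₁ = 1542, so p₁ = 1542/31.
Back-substitute into (2): p₂ = (253 + 2×1542/31) / 7 = 1561/31.

p₁ = 1542/31, p₂ = 1561/31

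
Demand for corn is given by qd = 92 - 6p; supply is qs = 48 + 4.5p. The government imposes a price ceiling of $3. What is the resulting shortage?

Shortage = 12.5

Equilibrium price would be p* = 88/21, so the ceiling at 3 binds.
At p = 3: qd = 92 − 6(3) = 74, qs = 48 + 4.5(3) = 61.5.
Shortage = 74 − 61.5 = 12.5.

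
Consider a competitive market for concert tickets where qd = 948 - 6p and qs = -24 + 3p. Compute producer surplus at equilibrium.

Equilibrium: 948 - 6p = -24 + 3p gives p* = 108, q* = 300.
Supply starts at p = 8 (where qs = 0).
PS = ½(108 − 8)(300) = 15000.

Producer surplus = 15000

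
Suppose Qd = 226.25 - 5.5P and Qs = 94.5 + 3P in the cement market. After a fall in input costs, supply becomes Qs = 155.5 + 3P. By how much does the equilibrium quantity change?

Original equilibrium: P* = 15.5, Q* = 141.
New equilibrium: 226.25 - 5.5P = 155.5 + 3P, so 70.75 = 8.5P and P' = 283/34; Q' = 226.25 − 5.5(283/34) = 3068/17.
Change in quantity: 3068/17 − 141 = 671/17.

ΔQ = 671/17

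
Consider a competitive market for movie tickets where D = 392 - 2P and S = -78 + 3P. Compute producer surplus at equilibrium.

Equilibrium: 392 - 2P = -78 + 3P gives P* = 94, Q* = 204.
Supply starts at P = 26 (where S = 0).
PS = ½(94 − 26)(204) = 6936.

Producer surplus = 6936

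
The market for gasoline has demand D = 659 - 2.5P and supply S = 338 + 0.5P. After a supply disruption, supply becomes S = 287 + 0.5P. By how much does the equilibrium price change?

ΔP = 17

Original equilibrium: P* = 107, Q* = 391.5.
New equilibrium: 659 - 2.5P = 287 + 0.5P, so 372 = 3P and P' = 124; Q' = 659 − 2.5(124) = 349.
Change in price: 124 − 107 = 17.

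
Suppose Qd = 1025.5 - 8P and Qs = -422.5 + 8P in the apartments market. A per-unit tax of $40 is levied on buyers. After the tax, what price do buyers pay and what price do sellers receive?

Buyers pay $110.5, sellers receive $70.5

Pre-tax equilibrium: P* = 90.5, Q* = 301.5.
Tax on buyers shifts demand to Qd = 1025.5 − 8(P + 40) = 705.5 - 8P.
705.5 - 8P = -422.5 + 8P gives seller price Ps = 70.5; buyers pay Pb = 70.5 + 40 = 110.5.
New quantity: Q = 1025.5 − 8(110.5) = 141.5.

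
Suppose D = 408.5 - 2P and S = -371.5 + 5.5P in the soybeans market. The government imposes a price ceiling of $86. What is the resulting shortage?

Shortage = 135

Equilibrium price would be P* = 104, so the ceiling at 86 binds.
At P = 86: D = 408.5 − 2(86) = 236.5, S = -371.5 + 5.5(86) = 101.5.
Shortage = 236.5 − 101.5 = 135.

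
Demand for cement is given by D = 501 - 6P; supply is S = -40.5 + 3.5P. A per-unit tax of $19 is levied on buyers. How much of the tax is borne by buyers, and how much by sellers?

Pre-tax equilibrium: P* = 57, Q* = 159.
Tax on buyers shifts demand to D = 501 − 6(P + 19) = 387 - 6P.
387 - 6P = -40.5 + 3.5P gives seller price Ps = 45; buyers pay Pb = 45 + 19 = 64.
New quantity: Q = 501 − 6(64) = 117.
Buyer burden = 64 − 57 = 7; seller burden = 57 − 45 = 12.

Buyers bear $7, sellers bear $12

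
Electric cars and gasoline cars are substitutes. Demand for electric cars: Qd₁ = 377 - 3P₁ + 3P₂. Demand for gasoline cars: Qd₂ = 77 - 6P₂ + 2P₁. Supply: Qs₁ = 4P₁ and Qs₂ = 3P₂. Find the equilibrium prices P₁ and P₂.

P₁ = 1208/19, P₂ = 431/19

Market 1: 377 - 3P₁ + 3P₂ = 4P₁ → 7P₁ - 3P₂ = 377.
Market 2: 9P₂ - 2P₁ = 77.
Eliminating P₂: 9×(1) + 3×(2) gives 57P₁ = 3624, so P₁ = 1208/19.
Back-substitute into (2): P₂ = (77 + 2×1208/19) / 9 = 431/19.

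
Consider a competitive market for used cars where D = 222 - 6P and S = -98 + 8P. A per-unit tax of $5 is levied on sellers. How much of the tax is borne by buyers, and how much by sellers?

Buyers bear 20/7, sellers bear 15/7

Pre-tax equilibrium: P* = 160/7, Q* = 594/7.
Tax on sellers shifts supply to S = -98 + 8(P − 5) = -138 + 8P.
222 - 6P = -138 + 8P gives buyer price Pb = 180/7; sellers receive Ps = 180/7 − 5 = 145/7.
New quantity: Q = 222 − 6(180/7) = 474/7.
Buyer burden = 180/7 − 160/7 = 20/7; seller burden = 160/7 − 145/7 = 15/7.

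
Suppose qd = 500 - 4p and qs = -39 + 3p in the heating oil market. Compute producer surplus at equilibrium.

Producer surplus = 6144

Equilibrium: 500 - 4p = -39 + 3p gives p* = 77, q* = 192.
Supply starts at p = 13 (where qs = 0).
PS = ½(77 − 13)(192) = 6144.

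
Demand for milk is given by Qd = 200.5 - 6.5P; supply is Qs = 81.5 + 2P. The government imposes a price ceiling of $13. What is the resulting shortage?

Equilibrium price would be P* = 14, so the ceiling at 13 binds.
At P = 13: Qd = 200.5 − 6.5(13) = 116, Qs = 81.5 + 2(13) = 107.5.
Shortage = 116 − 107.5 = 8.5.

Shortage = 8.5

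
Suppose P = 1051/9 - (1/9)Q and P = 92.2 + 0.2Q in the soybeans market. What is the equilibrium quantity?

Q* = 79

Set the two price expressions equal: 1051/9 - (1/9)Q = 92.2 + 0.2Q.
1106/45 = (14/45)Q, so Q* = 79.
P* = 1051/9 − (1/9)(79) = 108.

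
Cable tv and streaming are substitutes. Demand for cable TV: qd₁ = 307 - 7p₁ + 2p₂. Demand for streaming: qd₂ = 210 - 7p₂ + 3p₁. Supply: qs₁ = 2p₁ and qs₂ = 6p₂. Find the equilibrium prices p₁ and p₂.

Market 1: 307 - 7p₁ + 2p₂ = 2p₁ → 9p₁ - 2p₂ = 307.
Market 2: 13p₂ - 3p₁ = 210.
Eliminating p₂: 13×(1) + 2×(2) gives 111p₁ = 4411, so p₁ = 4411/111.
Back-substitute into (2): p₂ = (210 + 3×4411/111) / 13 = 937/37.

p₁ = 4411/111, p₂ = 937/37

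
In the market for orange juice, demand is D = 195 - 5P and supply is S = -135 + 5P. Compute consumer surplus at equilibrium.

Consumer surplus = 90

Equilibrium: 195 - 5P = -135 + 5P gives P* = 33, Q* = 30.
Demand choke price (D = 0): P = 39.
CS = ½(39 − 33)(30) = 90.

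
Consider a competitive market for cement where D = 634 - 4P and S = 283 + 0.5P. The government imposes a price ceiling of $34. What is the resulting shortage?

Equilibrium price would be P* = 78, so the ceiling at 34 binds.
At P = 34: D = 634 − 4(34) = 498, S = 283 + 0.5(34) = 300.
Shortage = 498 − 300 = 198.

Shortage = 198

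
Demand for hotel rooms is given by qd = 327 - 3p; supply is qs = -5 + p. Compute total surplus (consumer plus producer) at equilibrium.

Equilibrium: 327 - 3p = -5 + p gives p* = 83, q* = 78.
Demand choke price: p = 109; supply starts at p = 5.
CS = ½(109 − 83)(78) = 1014; PS = ½(83 − 5)(78) = 3042.

Total surplus = 4056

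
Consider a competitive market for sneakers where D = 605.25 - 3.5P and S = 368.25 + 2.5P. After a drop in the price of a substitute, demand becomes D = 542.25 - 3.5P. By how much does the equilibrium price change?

Original equilibrium: P* = 39.5, Q* = 467.
New equilibrium: 542.25 - 3.5P = 368.25 + 2.5P, so 174 = 6P and P' = 29; Q' = 542.25 − 3.5(29) = 440.75.
Change in price: 29 − 39.5 = -10.5.

ΔP = -10.5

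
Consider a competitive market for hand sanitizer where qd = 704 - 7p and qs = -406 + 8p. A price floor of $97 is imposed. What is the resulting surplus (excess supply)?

Equilibrium price would be p* = 74, so the floor at 97 binds.
At p = 97: qd = 25, qs = 370.
Surplus = 370 − 25 = 345.

Surplus = 345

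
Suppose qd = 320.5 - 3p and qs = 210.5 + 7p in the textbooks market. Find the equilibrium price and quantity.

p* = 11, q* = 287.5

Set qd = qs: 320.5 - 3p = 210.5 + 7p.
110 = 10p, so p* = 11.
q* = 320.5 − 3(11) = 287.5.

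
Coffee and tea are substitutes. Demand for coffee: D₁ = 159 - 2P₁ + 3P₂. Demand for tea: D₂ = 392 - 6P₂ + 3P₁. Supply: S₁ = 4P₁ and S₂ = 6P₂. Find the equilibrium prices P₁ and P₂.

Market 1: 159 - 2P₁ + 3P₂ = 4P₁ → 6P₁ - 3P₂ = 159.
Market 2: 12P₂ - 3P₁ = 392.
Eliminating P₂: 12×(1) + 3×(2) gives 63P₁ = 3084, so P₁ = 1028/21.
Back-substitute into (2): P₂ = (392 + 3×1028/21) / 12 = 943/21.

P₁ = 1028/21, P₂ = 943/21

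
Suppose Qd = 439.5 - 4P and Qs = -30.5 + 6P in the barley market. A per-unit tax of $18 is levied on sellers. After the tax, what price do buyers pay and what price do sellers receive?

Buyers pay $57.8, sellers receive $39.8

Pre-tax equilibrium: P* = 47, Q* = 251.5.
Tax on sellers shifts supply to Qs = -30.5 + 6(P − 18) = -138.5 + 6P.
439.5 - 4P = -138.5 + 6P gives buyer price Pb = 57.8; sellers receive Ps = 57.8 − 18 = 39.8.
New quantity: Q = 439.5 − 4(57.8) = 208.3.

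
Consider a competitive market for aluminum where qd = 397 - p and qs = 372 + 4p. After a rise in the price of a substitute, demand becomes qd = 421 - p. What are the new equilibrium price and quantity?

p' = 9.8, q' = 411.2

Original equilibrium: p* = 5, q* = 392.
New equilibrium: 421 - p = 372 + 4p, so 49 = 5p and p' = 9.8; q' = 421 − 1(9.8) = 411.2.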